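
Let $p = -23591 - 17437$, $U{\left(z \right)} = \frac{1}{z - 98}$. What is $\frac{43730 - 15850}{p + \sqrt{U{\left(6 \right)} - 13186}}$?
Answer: $- \frac{35078392960}{51621505747} - \frac{55760 i \sqrt{27901599}}{154864517241} \approx -0.67953 - 0.0019019 i$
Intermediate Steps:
$U{\left(z \right)} = \frac{1}{-98 + z}$
$p = -41028$ ($p = -23591 - 17437 = -41028$)
$\frac{43730 - 15850}{p + \sqrt{U{\left(6 \right)} - 13186}} = \frac{43730 - 15850}{-41028 + \sqrt{\frac{1}{-98 + 6} - 13186}} = \frac{27880}{-41028 + \sqrt{\frac{1}{-92} - 13186}} = \frac{27880}{-41028 + \sqrt{- \frac{1}{92} - 13186}} = \frac{27880}{-41028 + \sqrt{- \frac{1213113}{92}}} = \frac{27880}{-41028 + \frac{i \sqrt{27901599}}{46}}$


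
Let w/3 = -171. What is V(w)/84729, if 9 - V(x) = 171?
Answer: -54/28243 ≈ -0.0019120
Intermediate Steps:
w = -513 (w = 3*(-171) = -513)
V(x) = -162 (V(x) = 9 - 1*171 = 9 - 171 = -162)
V(w)/84729 = -162/84729 = -162*1/84729 = -54/28243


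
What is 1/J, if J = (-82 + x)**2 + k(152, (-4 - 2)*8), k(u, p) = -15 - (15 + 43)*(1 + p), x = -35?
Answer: 1/16400 ≈ 6.0976e-5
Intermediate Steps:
k(u, p) = -73 - 58*p (k(u, p) = -15 - 58*(1 + p) = -15 - (58 + 58*p) = -15 + (-58 - 58*p) = -73 - 58*p)
J = 16400 (J = (-82 - 35)**2 + (-73 - 58*(-4 - 2)*8) = (-117)**2 + (-73 - (-348)*8) = 13689 + (-73 - 58*(-48)) = 13689 + (-73 + 2784) = 13689 + 2711 = 16400)
1/J = 1/16400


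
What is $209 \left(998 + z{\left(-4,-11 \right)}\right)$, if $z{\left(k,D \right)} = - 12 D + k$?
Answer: $235334$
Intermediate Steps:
$z{\left(k,D \right)} = k - 12 D$
$209 \left(998 + z{\left(-4,-11 \right)}\right) = 209 \left(998 - -128\right) = 209 \left(998 + \left(-4 + 132\right)\right) = 209 \left(998 + 128\right) = 209 \cdot 1126 = 235334$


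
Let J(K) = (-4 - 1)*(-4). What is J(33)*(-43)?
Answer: -860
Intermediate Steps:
J(K) = 20 (J(K) = -5*(-4) = 20)
J(33)*(-43) = 20*(-43) = -860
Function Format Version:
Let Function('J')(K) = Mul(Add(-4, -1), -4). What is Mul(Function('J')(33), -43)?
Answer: -860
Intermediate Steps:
Function('J')(K) = 20 (Function('J')(K) = Mul(-5, -4) = 20)
Mul(Function('J')(33), -43) = Mul(20, -43) = -860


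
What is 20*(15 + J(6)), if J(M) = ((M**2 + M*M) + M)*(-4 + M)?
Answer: 3420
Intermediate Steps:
J(M) = (-4 + M)*(M + 2*M**2) (J(M) = ((M**2 + M**2) + M)*(-4 + M) = (2*M**2 + M)*(-4 + M) = (M + 2*M**2)*(-4 + M) = (-4 + M)*(M + 2*M**2))
20*(15 + J(6)) = 20*(15 + 6*(-4 - 7*6 + 2*6**2)) = 20*(15 + 6*(-4 - 42 + 2*36)) = 20*(15 + 6*(-4 - 42 + 72)) = 20*(15 + 6*26) = 20*(15 + 156) = 20*171 = 3420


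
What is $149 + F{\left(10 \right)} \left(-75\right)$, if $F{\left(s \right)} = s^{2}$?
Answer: $-7351$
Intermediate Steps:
$149 + F{\left(10 \right)} \left(-75\right) = 149 + 10^{2} \left(-75\right) = 149 + 100 \left(-75\right) = 149 - 7500 = -7351$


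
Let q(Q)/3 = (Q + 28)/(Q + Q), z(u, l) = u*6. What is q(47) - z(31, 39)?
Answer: -17259/94 ≈ -183.61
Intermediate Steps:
z(u, l) = 6*u
q(Q) = 3*(28 + Q)/(2*Q) (q(Q) = 3*((Q + 28)/(Q + Q)) = 3*((28 + Q)/((2*Q))) = 3*((28 + Q)*(1/(2*Q))) = 3*((28 + Q)/(2*Q)) = 3*(28 + Q)/(2*Q))
q(47) - z(31, 39) = (3/2 + 42/47) - 6*31 = (3/2 + 42*(1/47)) - 1*186 = (3/2 + 42/47) - 186 = 225/94 - 186 = -17259/94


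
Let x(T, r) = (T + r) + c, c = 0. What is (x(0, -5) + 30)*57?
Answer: 1425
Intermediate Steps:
x(T, r) = T + r (x(T, r) = (T + r) + 0 = T + r)
(x(0, -5) + 30)*57 = ((0 - 5) + 30)*57 = (-5 + 30)*57 = 25*57 = 1425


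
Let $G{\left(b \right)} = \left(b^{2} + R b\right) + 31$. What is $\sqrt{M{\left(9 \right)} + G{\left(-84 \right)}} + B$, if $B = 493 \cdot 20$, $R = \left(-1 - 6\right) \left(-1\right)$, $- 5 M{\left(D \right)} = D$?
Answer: $9860 + \frac{\sqrt{162430}}{5} \approx 9940.6$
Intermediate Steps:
$M{\left(D \right)} = - \frac{D}{5}$
$R = 7$ ($R = \left(-7\right) \left(-1\right) = 7$)
$G{\left(b \right)} = 31 + b^{2} + 7 b$ ($G{\left(b \right)} = \left(b^{2} + 7 b\right) + 31 = 31 + b^{2} + 7 b$)
$B = 9860$
$\sqrt{M{\left(9 \right)} + G{\left(-84 \right)}} + B = \sqrt{\left(- \frac{1}{5}\right) 9 + \left(31 + \left(-84\right)^{2} + 7 \left(-84\right)\right)} + 9860 = \sqrt{- \frac{9}{5} + \left(31 + 7056 - 588\right)} + 9860 = \sqrt{- \frac{9}{5} + 6499} + 9860 = \sqrt{\frac{32486}{5}} + 9860 = \frac{\sqrt{162430}}{5} + 9860 = 9860 + \frac{\sqrt{162430}}{5}$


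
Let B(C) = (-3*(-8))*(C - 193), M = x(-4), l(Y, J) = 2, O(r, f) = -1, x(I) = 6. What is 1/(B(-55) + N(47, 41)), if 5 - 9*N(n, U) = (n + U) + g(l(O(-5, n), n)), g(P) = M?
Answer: -9/53657 ≈ -0.00016773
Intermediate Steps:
M = 6
g(P) = 6
N(n, U) = -⅑ - U/9 - n/9 (N(n, U) = 5/9 - ((n + U) + 6)/9 = 5/9 - ((U + n) + 6)/9 = 5/9 - (6 + U + n)/9 = 5/9 + (-⅔ - U/9 - n/9) = -⅑ - U/9 - n/9)
B(C) = -4632 + 24*C (B(C) = 24*(-193 + C) = -4632 + 24*C)
1/(B(-55) + N(47, 41)) = 1/((-4632 + 24*(-55)) + (-⅑ - ⅑*41 - ⅑*47)) = 1/((-4632 - 1320) + (-⅑ - 41/9 - 47/9)) = 1/(-5952 - 89/9) = 1/(-53657/9) = -9/53657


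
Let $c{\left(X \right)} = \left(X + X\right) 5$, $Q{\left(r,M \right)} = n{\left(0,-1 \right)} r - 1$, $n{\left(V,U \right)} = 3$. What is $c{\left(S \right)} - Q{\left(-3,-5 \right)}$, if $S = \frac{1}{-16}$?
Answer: $\frac{75}{8} \approx 9.375$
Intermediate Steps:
$S = - \frac{1}{16} \approx -0.0625$
$Q{\left(r,M \right)} = -1 + 3 r$ ($Q{\left(r,M \right)} = 3 r - 1 = -1 + 3 r$)
$c{\left(X \right)} = 10 X$ ($c{\left(X \right)} = 2 X 5 = 10 X$)
$c{\left(S \right)} - Q{\left(-3,-5 \right)} = 10 \left(- \frac{1}{16}\right) - \left(-1 + 3 \left(-3\right)\right) = - \frac{5}{8} - \left(-1 - 9\right) = - \frac{5}{8} - -10 = - \frac{5}{8} + 10 = \frac{75}{8}$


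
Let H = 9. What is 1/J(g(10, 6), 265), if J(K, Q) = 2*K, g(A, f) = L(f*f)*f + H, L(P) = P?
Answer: 1/450 ≈ 0.0022222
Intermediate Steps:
g(A, f) = 9 + f³ (g(A, f) = (f*f)*f + 9 = f²*f + 9 = f³ + 9 = 9 + f³)
1/J(g(10, 6), 265) = 1/(2*(9 + 6³)) = 1/(2*(9 + 216)) = 1/(2*225) = 1/450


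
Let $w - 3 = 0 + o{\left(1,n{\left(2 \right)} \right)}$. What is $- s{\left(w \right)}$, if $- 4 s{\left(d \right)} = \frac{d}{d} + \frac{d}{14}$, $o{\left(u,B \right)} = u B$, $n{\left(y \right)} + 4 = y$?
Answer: $\frac{15}{56} \approx 0.26786$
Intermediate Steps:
$n{\left(y \right)} = -4 + y$
$o{\left(u,B \right)} = B u$
$w = 1$ ($w = 3 + \left(0 + \left(-4 + 2\right) 1\right) = 3 + \left(0 - 2\right) = 3 - 2 = 1$)
$s{\left(d \right)} = - \frac{1}{4} - \frac{d}{56}$ ($s{\left(d \right)} = - \frac{\frac{d}{d} + \frac{d}{14}}{4} = - \frac{1 + d \frac{1}{14}}{4} = - \frac{1 + \frac{d}{14}}{4} = - \frac{1}{4} - \frac{d}{56}$)
$- s{\left(w \right)} = - (- \frac{1}{4} - \frac{1}{56}) = \left(-1\right) \left(- \frac{15}{56}\right) = \frac{15}{56}$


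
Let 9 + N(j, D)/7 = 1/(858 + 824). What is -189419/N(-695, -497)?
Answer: 318602758/105959 ≈ 3006.8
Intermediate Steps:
N(j, D) = -105959/1682 (N(j, D) = -63 + 7/(858 + 824) = -63 + 7/1682 = -105959/1682)
-189419/N(-695, -497) = -189419/(-105959/1682) = -189419*(-1682/105959) = 318602758/105959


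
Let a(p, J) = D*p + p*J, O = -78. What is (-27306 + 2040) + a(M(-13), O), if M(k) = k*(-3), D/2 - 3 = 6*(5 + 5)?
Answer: -23394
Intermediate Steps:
D = 126 (D = 6 + 2*(6*(5 + 5)) = 6 + 2*(6*10) = 6 + 2*60 = 6 + 120 = 126)
M(k) = -3*k
a(p, J) = 126*p + J*p (a(p, J) = 126*p + p*J = 126*p + J*p)
(-27306 + 2040) + a(M(-13), O) = (-27306 + 2040) + (-3*(-13))*(126 - 78) = -25266 + 39*48 = -25266 + 1872 = -23394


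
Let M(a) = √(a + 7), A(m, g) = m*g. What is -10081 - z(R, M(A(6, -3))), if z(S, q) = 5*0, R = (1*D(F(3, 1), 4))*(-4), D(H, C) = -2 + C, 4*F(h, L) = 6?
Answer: -10081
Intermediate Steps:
F(h, L) = 3/2 (F(h, L) = (¼)*6 = 3/2)
A(m, g) = g*m
R = -8 (R = (1*(-2 + 4))*(-4) = (1*2)*(-4) = 2*(-4) = -8)
M(a) = √(7 + a)
z(S, q) = 0
-10081 - z(R, M(A(6, -3))) = -10081 - 1*0 = -10081 + 0 = -10081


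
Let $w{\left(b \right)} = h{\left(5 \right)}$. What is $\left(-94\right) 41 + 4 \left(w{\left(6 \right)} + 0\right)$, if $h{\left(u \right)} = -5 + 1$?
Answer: $-3870$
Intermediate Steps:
$h{\left(u \right)} = -4$
$w{\left(b \right)} = -4$
$\left(-94\right) 41 + 4 \left(w{\left(6 \right)} + 0\right) = \left(-94\right) 41 + 4 \left(-4 + 0\right) = -3854 + 4 \left(-4\right) = -3854 - 16 = -3870$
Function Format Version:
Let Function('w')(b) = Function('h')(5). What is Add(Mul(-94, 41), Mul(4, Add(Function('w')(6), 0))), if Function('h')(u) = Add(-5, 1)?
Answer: -3870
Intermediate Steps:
Function('h')(u) = -4
Function('w')(b) = -4
Add(Mul(-94, 41), Mul(4, Add(Function('w')(6), 0))) = Add(Mul(-94, 41), Mul(4, Add(-4, 0))) = Add(-3854, Mul(4, -4)) = Add(-3854, -16) = -3870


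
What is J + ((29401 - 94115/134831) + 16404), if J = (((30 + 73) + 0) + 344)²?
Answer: 33116287119/134831 ≈ 2.4561e+5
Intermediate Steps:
J = 199809 (J = ((103 + 0) + 344)² = (103 + 344)² = 447² = 199809)
J + ((29401 - 94115/134831) + 16404) = 199809 + ((29401 - 94115/134831) + 16404) = 199809 + (3964072116/134831 + 16404) = 199809 + 6175839840/134831 = 33116287119/134831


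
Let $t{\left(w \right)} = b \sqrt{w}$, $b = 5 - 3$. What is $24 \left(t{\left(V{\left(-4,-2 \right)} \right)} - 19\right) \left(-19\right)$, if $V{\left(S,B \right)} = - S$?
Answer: $6840$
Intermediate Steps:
$b = 2$
$t{\left(w \right)} = 2 \sqrt{w}$
$24 \left(t{\left(V{\left(-4,-2 \right)} \right)} - 19\right) \left(-19\right) = 24 \left(2 \sqrt{\left(-1\right) \left(-4\right)} - 19\right) \left(-19\right) = 24 \left(2 \sqrt{4} - 19\right) \left(-19\right) = 24 \left(2 \cdot 2 - 19\right) \left(-19\right) = 24 \left(4 - 19\right) \left(-19\right) = 24 \left(\left(-15\right) \left(-19\right)\right) = 24 \cdot 285 = 6840$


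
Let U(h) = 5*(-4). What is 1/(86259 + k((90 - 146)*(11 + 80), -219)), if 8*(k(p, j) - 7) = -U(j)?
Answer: 2/172537 ≈ 1.1592e-5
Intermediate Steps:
U(h) = -20
k(p, j) = 19/2 (k(p, j) = 7 + (-1*(-20))/8 = 7 + (1/8)*20 = 7 + 5/2 = 19/2)
1/(86259 + k((90 - 146)*(11 + 80), -219)) = 1/(86259 + 19/2) = 1/(172537/2) = 2/172537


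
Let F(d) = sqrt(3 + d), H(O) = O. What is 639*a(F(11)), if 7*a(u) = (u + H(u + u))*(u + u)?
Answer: 7668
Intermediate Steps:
a(u) = 6*u**2/7 (a(u) = ((u + (u + u))*(u + u))/7 = ((u + 2*u)*(2*u))/7 = ((3*u)*(2*u))/7 = (6*u**2)/7 = 6*u**2/7)
639*a(F(11)) = 639*(6*(sqrt(3 + 11))**2/7) = 639*(6*(sqrt(14))**2/7) = 639*((6/7)*14) = 639*12 = 7668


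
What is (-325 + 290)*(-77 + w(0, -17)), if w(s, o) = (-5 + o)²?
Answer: -14245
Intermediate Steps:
(-325 + 290)*(-77 + w(0, -17)) = (-325 + 290)*(-77 + (-5 - 17)²) = -35*(-77 + (-22)²) = -35*(-77 + 484) = -35*407 = -14245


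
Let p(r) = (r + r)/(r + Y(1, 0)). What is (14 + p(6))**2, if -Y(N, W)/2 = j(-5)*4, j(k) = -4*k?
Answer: 1149184/5929 ≈ 193.82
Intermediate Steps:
Y(N, W) = -160 (Y(N, W) = -2*(-4*(-5))*4 = -40*4 = -2*80 = -160)
p(r) = 2*r/(-160 + r) (p(r) = (r + r)/(r - 160) = (2*r)/(-160 + r) = 2*r/(-160 + r))
(14 + p(6))**2 = (14 + 2*6/(-160 + 6))**2 = (14 + 2*6/(-154))**2 = (14 + 2*6*(-1/154))**2 = (14 - 6/77)**2 = (1072/77)**2 = 1149184/5929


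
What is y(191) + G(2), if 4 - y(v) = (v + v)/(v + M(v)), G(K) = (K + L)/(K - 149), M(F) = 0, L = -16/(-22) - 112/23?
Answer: 74924/37191 ≈ 2.0146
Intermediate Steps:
L = -1048/253 (L = -16*(-1/22) - 112*1/23 = 8/11 - 112/23 = -1048/253 ≈ -4.1423)
G(K) = (-1048/253 + K)/(-149 + K) (G(K) = (K - 1048/253)/(K - 149) = (-1048/253 + K)/(-149 + K))
y(v) = 2 (y(v) = 4 - (v + v)/(v + 0) = 4 - 2*v/v = 4 - 1*2 = 4 - 2 = 2)
y(191) + G(2) = 2 + (-1048/253 + 2)/(-149 + 2) = 2 - 542/253/(-147) = 2 - 1/147*(-542/253) = 2 + 542/37191 = 74924/37191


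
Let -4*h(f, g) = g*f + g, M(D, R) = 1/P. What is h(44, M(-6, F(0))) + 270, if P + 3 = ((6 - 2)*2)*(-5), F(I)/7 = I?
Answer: 46485/172 ≈ 270.26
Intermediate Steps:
F(I) = 7*I
P = -43 (P = -3 + ((6 - 2)*2)*(-5) = -3 + (4*2)*(-5) = -3 + 8*(-5) = -3 - 40 = -43)
M(D, R) = -1/43 (M(D, R) = 1/(-43) = -1/43)
h(f, g) = -g/4 - f*g/4 (h(f, g) = -(g*f + g)/4 = -(f*g + g)/4 = -(g + f*g)/4 = -g/4 - f*g/4)
h(44, M(-6, F(0))) + 270 = -¼*(-1/43)*(1 + 44) + 270 = -¼*(-1/43)*45 + 270 = 45/172 + 270 = 46485/172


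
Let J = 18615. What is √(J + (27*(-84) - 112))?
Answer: √16235 ≈ 127.42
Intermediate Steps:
√(J + (27*(-84) - 112)) = √(18615 + (27*(-84) - 112)) = √(18615 + (-2268 - 112)) = √(18615 - 2380) = √16235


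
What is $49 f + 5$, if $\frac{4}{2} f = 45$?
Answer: $\frac{2215}{2} \approx 1107.5$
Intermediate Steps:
$f = \frac{45}{2}$ ($f = \frac{1}{2} \cdot 45 = \frac{45}{2} \approx 22.5$)
$49 f + 5 = 49 \cdot \frac{45}{2} + 5 = \frac{2205}{2} + 5 = \frac{2215}{2}$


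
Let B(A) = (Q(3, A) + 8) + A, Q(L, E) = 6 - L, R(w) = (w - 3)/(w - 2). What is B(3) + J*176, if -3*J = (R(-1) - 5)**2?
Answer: -20918/27 ≈ -774.74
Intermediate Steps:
R(w) = (-3 + w)/(-2 + w)
B(A) = 11 + A (B(A) = ((6 - 1*3) + 8) + A = ((6 - 3) + 8) + A = (3 + 8) + A = 11 + A)
J = -121/27 (J = -((-3 - 1)/(-2 - 1) - 5)**2/3 = -(-4/(-3) - 5)**2/3 = -(-1/3*(-4) - 5)**2/3 = -(4/3 - 5)**2/3 = -(-11/3)**2/3 = -1/3*121/9 = -121/27 ≈ -4.4815)
B(3) + J*176 = (11 + 3) - 121/27*176 = 14 - 21296/27 = -20918/27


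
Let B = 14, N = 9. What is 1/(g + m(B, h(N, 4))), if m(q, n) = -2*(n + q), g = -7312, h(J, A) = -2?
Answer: -1/7336 ≈ -0.00013631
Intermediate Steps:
m(q, n) = -2*n - 2*q
1/(g + m(B, h(N, 4))) = 1/(-7312 + (-2*(-2) - 2*14)) = 1/(-7312 + (4 - 28)) = 1/(-7312 - 24) = 1/(-7336) = -1/7336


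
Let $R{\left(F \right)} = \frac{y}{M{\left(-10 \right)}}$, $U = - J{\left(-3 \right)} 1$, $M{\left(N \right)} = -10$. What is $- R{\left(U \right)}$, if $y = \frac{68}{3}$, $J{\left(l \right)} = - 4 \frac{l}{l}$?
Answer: $\frac{34}{15} \approx 2.2667$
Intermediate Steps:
$J{\left(l \right)} = -4$ ($J{\left(l \right)} = \left(-4\right) 1 = -4$)
$y = \frac{68}{3}$ ($y = 68 \cdot \frac{1}{3} = \frac{68}{3} \approx 22.667$)
$U = 4$ ($U = \left(-1\right) \left(-4\right) 1 = 4 \cdot 1 = 4$)
$R{\left(F \right)} = - \frac{34}{15}$ ($R{\left(F \right)} = \frac{68}{3 \left(-10\right)} = \frac{68}{3} \left(- \frac{1}{10}\right) = - \frac{34}{15}$)
$- R{\left(U \right)} = \left(-1\right) \left(- \frac{34}{15}\right) = \frac{34}{15}$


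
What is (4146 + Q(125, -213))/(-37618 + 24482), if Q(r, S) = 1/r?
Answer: -518251/1642000 ≈ -0.31562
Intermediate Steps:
(4146 + Q(125, -213))/(-37618 + 24482) = (4146 + 1/125)/(-37618 + 24482) = (4146 + 1/125)/(-13136) = (518251/125)*(-1/13136) = -518251/1642000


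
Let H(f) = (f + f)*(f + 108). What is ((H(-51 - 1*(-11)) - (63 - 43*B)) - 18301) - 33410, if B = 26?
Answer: -56096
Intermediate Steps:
H(f) = 2*f*(108 + f) (H(f) = (2*f)*(108 + f) = 2*f*(108 + f))
((H(-51 - 1*(-11)) - (63 - 43*B)) - 18301) - 33410 = ((2*(-51 - 1*(-11))*(108 + (-51 - 1*(-11))) - (63 - 43*26)) - 18301) - 33410 = ((2*(-51 + 11)*(108 + (-51 + 11)) - (63 - 1118)) - 18301) - 33410 = ((2*(-40)*(108 - 40) - 1*(-1055)) - 18301) - 33410 = ((2*(-40)*68 + 1055) - 18301) - 33410 = ((-5440 + 1055) - 18301) - 33410 = (-4385 - 18301) - 33410 = -22686 - 33410 = -56096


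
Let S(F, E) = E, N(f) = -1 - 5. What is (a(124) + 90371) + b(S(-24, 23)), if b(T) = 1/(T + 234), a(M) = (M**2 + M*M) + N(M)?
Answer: 31127070/257 ≈ 1.2112e+5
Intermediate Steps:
N(f) = -6
a(M) = -6 + 2*M**2 (a(M) = (M**2 + M*M) - 6 = (M**2 + M**2) - 6 = 2*M**2 - 6 = -6 + 2*M**2)
b(T) = 1/(234 + T)
(a(124) + 90371) + b(S(-24, 23)) = ((-6 + 2*124**2) + 90371) + 1/(234 + 23) = ((-6 + 2*15376) + 90371) + 1/257 = ((-6 + 30752) + 90371) + 1/257 = (30746 + 90371) + 1/257 = 121117 + 1/257 = 31127070/257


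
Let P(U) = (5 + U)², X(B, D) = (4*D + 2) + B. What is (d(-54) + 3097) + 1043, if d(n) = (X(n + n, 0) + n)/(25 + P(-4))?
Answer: 53740/13 ≈ 4133.8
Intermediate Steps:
X(B, D) = 2 + B + 4*D (X(B, D) = (2 + 4*D) + B = 2 + B + 4*D)
d(n) = 1/13 + 3*n/26 (d(n) = ((2 + (n + n) + 4*0) + n)/(25 + (5 - 4)²) = ((2 + 2*n + 0) + n)/(25 + 1²) = ((2 + 2*n) + n)/(25 + 1) = (2 + 3*n)/26 = (2 + 3*n)*(1/26) = 1/13 + 3*n/26)
(d(-54) + 3097) + 1043 = ((1/13 + (3/26)*(-54)) + 3097) + 1043 = ((1/13 - 81/13) + 3097) + 1043 = (-80/13 + 3097) + 1043 = 40181/13 + 1043 = 53740/13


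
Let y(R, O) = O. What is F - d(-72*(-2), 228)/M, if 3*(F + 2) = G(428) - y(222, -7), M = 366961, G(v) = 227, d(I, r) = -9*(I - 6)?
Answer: 27890278/366961 ≈ 76.003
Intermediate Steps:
d(I, r) = 54 - 9*I (d(I, r) = -9*(-6 + I) = 54 - 9*I)
F = 76 (F = -2 + (227 - 1*(-7))/3 = -2 + (227 + 7)/3 = -2 + (⅓)*234 = -2 + 78 = 76)
F - d(-72*(-2), 228)/M = 76 - (54 - (-648)*(-2))/366961 = 76 - (54 - 9*144)/366961 = 76 - (54 - 1296)/366961 = 76 - (-1242)/366961 = 76 - 1*(-1242/366961) = 76 + 1242/366961 = 27890278/366961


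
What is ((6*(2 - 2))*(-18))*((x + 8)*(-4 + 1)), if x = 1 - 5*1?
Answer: 0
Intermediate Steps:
x = -4 (x = 1 - 5 = -4)
((6*(2 - 2))*(-18))*((x + 8)*(-4 + 1)) = ((6*(2 - 2))*(-18))*((-4 + 8)*(-4 + 1)) = ((6*0)*(-18))*(4*(-3)) = (0*(-18))*(-12) = 0*(-12) = 0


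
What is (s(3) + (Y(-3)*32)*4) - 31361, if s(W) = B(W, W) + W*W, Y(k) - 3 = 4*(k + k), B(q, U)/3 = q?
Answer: -34031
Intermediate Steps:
B(q, U) = 3*q
Y(k) = 3 + 8*k (Y(k) = 3 + 4*(k + k) = 3 + 4*(2*k) = 3 + 8*k)
s(W) = W² + 3*W (s(W) = 3*W + W*W = 3*W + W² = W² + 3*W)
(s(3) + (Y(-3)*32)*4) - 31361 = (3*(3 + 3) + ((3 + 8*(-3))*32)*4) - 31361 = (3*6 + ((3 - 24)*32)*4) - 31361 = (18 - 21*32*4) - 31361 = (18 - 672*4) - 31361 = (18 - 2688) - 31361 = -2670 - 31361 = -34031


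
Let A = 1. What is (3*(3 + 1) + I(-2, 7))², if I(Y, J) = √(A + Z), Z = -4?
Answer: (12 + I*√3)² ≈ 141.0 + 41.569*I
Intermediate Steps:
I(Y, J) = I*√3 (I(Y, J) = √(1 - 4) = √(-3) = I*√3)
(3*(3 + 1) + I(-2, 7))² = (3*(3 + 1) + I*√3)² = (3*4 + I*√3)² = (12 + I*√3)²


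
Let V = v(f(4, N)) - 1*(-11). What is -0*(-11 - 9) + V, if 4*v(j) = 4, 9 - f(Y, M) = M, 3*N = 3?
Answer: 12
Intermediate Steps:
N = 1 (N = (⅓)*3 = 1)
f(Y, M) = 9 - M
v(j) = 1 (v(j) = (¼)*4 = 1)
V = 12 (V = 1 - 1*(-11) = 1 + 11 = 12)
-0*(-11 - 9) + V = -0*(-11 - 9) + 12 = -0*(-20) + 12 = -259*0 + 12 = 0 + 12 = 12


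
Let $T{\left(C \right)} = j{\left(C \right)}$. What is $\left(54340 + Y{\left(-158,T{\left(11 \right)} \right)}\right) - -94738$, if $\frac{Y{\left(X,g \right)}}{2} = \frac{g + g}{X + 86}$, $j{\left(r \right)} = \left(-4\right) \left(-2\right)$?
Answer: $\frac{1341698}{9} \approx 1.4908 \cdot 10^{5}$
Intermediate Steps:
$j{\left(r \right)} = 8$
$T{\left(C \right)} = 8$
$Y{\left(X,g \right)} = \frac{4 g}{86 + X}$ ($Y{\left(X,g \right)} = 2 \frac{g + g}{X + 86} = 2 \frac{2 g}{86 + X} = \frac{4 g}{86 + X}$)
$\left(54340 + Y{\left(-158,T{\left(11 \right)} \right)}\right) - -94738 = \left(54340 + 4 \cdot 8 \frac{1}{86 - 158}\right) - -94738 = \left(54340 + 4 \cdot 8 \frac{1}{-72}\right) + 94738 = \left(54340 + 4 \cdot 8 \left(- \frac{1}{72}\right)\right) + 94738 = \left(54340 - \frac{4}{9}\right) + 94738 = \frac{489056}{9} + 94738 = \frac{1341698}{9}$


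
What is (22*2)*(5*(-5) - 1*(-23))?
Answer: -88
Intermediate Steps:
(22*2)*(5*(-5) - 1*(-23)) = 44*(-25 + 23) = 44*(-2) = -88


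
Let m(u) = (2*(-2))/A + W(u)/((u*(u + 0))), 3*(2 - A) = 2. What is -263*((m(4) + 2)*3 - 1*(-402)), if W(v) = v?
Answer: -420537/4 ≈ -1.0513e+5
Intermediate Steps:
A = 4/3 (A = 2 - ⅓*2 = 2 - ⅔ = 4/3 ≈ 1.3333)
m(u) = -3 + 1/u (m(u) = (2*(-2))/(4/3) + u/((u*(u + 0))) = -4*¾ + u/((u*u)) = -3 + u/(u²) = -3 + u/u² = -3 + 1/u)
-263*((m(4) + 2)*3 - 1*(-402)) = -263*(((-3 + 1/4) + 2)*3 - 1*(-402)) = -263*(((-3 + ¼) + 2)*3 + 402) = -263*((-11/4 + 2)*3 + 402) = -263*(-¾*3 + 402) = -263*(-9/4 + 402) = -263*1599/4 = -420537/4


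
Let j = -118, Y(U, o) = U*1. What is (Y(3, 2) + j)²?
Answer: 13225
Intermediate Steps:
Y(U, o) = U
(Y(3, 2) + j)² = (3 - 118)² = (-115)² = 13225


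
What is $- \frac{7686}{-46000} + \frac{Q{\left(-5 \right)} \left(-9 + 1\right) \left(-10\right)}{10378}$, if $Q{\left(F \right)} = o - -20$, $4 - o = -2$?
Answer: $\frac{43861327}{119347000} \approx 0.36751$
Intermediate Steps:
$o = 6$ ($o = 4 - -2 = 4 + 2 = 6$)
$Q{\left(F \right)} = 26$ ($Q{\left(F \right)} = 6 - -20 = 6 + 20 = 26$)
$- \frac{7686}{-46000} + \frac{Q{\left(-5 \right)} \left(-9 + 1\right) \left(-10\right)}{10378} = - \frac{7686}{-46000} + \frac{26 \left(-9 + 1\right) \left(-10\right)}{10378} = \left(-7686\right) \left(- \frac{1}{46000}\right) + 26 \left(-8\right) \left(-10\right) \frac{1}{10378} = \frac{3843}{23000} + \left(-208\right) \left(-10\right) \frac{1}{10378} = \frac{3843}{23000} + 2080 \cdot \frac{1}{10378} = \frac{3843}{23000} + \frac{1040}{5189} = \frac{43861327}{119347000}$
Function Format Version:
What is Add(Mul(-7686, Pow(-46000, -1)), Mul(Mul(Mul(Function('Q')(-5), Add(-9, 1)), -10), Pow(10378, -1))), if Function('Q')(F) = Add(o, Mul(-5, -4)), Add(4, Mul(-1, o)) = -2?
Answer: Rational(43861327, 119347000) ≈ 0.36751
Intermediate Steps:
o = 6 (o = Add(4, Mul(-1, -2)) = Add(4, 2) = 6)
Function('Q')(F) = 26 (Function('Q')(F) = Add(6, Mul(-5, -4)) = Add(6, 20) = 26)
Add(Mul(-7686, Pow(-46000, -1)), Mul(Mul(Mul(Function('Q')(-5), Add(-9, 1)), -10), Pow(10378, -1))) = Add(Mul(-7686, Pow(-46000, -1)), Mul(Mul(Mul(26, Add(-9, 1)), -10), Pow(10378, -1))) = Add(Mul(-7686, Rational(-1, 46000)), Mul(Mul(Mul(26, -8), -10), Rational(1, 10378))) = Add(Rational(3843, 23000), Mul(Mul(-208, -10), Rational(1, 10378))) = Add(Rational(3843, 23000), Mul(2080, Rational(1, 10378))) = Add(Rational(3843, 23000), Rational(1040, 5189)) = Rational(43861327, 119347000)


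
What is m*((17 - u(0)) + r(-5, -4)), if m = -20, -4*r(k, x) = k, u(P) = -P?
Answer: -365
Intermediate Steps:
r(k, x) = -k/4
m*((17 - u(0)) + r(-5, -4)) = -20*((17 - (-1)*0) - ¼*(-5)) = -20*((17 - 1*0) + 5/4) = -20*((17 + 0) + 5/4) = -20*(17 + 5/4) = -20*73/4 = -365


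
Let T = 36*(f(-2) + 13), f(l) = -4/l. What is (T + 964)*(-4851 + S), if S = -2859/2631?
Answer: -6399941120/877 ≈ -7.2975e+6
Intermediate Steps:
T = 540 (T = 36*(-4/(-2) + 13) = 36*(-4*(-1/2) + 13) = 36*(2 + 13) = 36*15 = 540)
S = -953/877 (S = -2859*1/2631 = -953/877 ≈ -1.0867)
(T + 964)*(-4851 + S) = (540 + 964)*(-4851 - 953/877) = 1504*(-4255280/877) = -6399941120/877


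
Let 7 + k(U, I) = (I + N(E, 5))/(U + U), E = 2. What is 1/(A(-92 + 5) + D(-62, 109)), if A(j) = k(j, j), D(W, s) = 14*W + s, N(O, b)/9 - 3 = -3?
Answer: -2/1531 ≈ -0.0013063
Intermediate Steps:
N(O, b) = 0 (N(O, b) = 27 + 9*(-3) = 27 - 27 = 0)
D(W, s) = s + 14*W
k(U, I) = -7 + I/(2*U) (k(U, I) = -7 + (I + 0)/(U + U) = -7 + I/((2*U)) = -7 + I*(1/(2*U)) = -7 + I/(2*U))
A(j) = -13/2 (A(j) = -7 + j/(2*j) = -7 + ½ = -13/2)
1/(A(-92 + 5) + D(-62, 109)) = 1/(-13/2 + (109 + 14*(-62))) = 1/(-13/2 + (109 - 868)) = 1/(-13/2 - 759) = 1/(-1531/2) = -2/1531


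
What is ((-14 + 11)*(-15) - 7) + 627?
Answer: 665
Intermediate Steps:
((-14 + 11)*(-15) - 7) + 627 = (-3*(-15) - 7) + 627 = (45 - 7) + 627 = 38 + 627 = 665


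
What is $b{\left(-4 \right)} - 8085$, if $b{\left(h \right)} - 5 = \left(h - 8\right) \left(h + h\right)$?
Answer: $-7984$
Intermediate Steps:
$b{\left(h \right)} = 5 + 2 h \left(-8 + h\right)$ ($b{\left(h \right)} = 5 + \left(h - 8\right) \left(h + h\right) = 5 + \left(-8 + h\right) 2 h = 5 + 2 h \left(-8 + h\right)$)
$b{\left(-4 \right)} - 8085 = \left(5 - -64 + 2 \left(-4\right)^{2}\right) - 8085 = \left(5 + 64 + 2 \cdot 16\right) - 8085 = \left(5 + 64 + 32\right) - 8085 = 101 - 8085 = -7984$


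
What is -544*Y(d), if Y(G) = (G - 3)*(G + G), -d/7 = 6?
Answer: -2056320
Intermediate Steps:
d = -42 (d = -7*6 = -42)
Y(G) = 2*G*(-3 + G) (Y(G) = (-3 + G)*(2*G) = 2*G*(-3 + G))
-544*Y(d) = -1088*(-42)*(-3 - 42) = -1088*(-42)*(-45) = -544*3780 = -2056320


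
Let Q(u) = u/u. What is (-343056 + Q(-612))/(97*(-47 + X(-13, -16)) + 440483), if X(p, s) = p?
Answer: -343055/434663 ≈ -0.78924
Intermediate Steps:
Q(u) = 1
(-343056 + Q(-612))/(97*(-47 + X(-13, -16)) + 440483) = (-343056 + 1)/(97*(-47 - 13) + 440483) = -343055/(97*(-60) + 440483) = -343055/(-5820 + 440483) = -343055/434663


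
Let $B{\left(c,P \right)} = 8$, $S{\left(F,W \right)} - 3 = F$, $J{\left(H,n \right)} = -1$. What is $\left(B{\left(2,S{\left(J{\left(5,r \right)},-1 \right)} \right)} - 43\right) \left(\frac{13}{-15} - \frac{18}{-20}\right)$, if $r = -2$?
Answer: $- \frac{7}{6} \approx -1.1667$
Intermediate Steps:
$S{\left(F,W \right)} = 3 + F$
$\left(B{\left(2,S{\left(J{\left(5,r \right)},-1 \right)} \right)} - 43\right) \left(\frac{13}{-15} - \frac{18}{-20}\right) = \left(8 - 43\right) \left(\frac{13}{-15} - \frac{18}{-20}\right) = - 35 \left(13 \left(- \frac{1}{15}\right) - - \frac{9}{10}\right) = - 35 \left(- \frac{13}{15} + \frac{9}{10}\right) = \left(-35\right) \frac{1}{30} = - \frac{7}{6}$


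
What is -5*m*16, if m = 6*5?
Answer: -2400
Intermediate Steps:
m = 30
-5*m*16 = -5*30*16 = -150*16 = -2400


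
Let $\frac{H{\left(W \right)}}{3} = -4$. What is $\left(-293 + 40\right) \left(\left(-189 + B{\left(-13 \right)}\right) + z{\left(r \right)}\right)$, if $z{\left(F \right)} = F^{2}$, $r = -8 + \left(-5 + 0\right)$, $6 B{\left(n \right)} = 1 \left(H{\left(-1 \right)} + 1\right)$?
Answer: $\frac{33143}{6} \approx 5523.8$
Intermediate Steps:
$H{\left(W \right)} = -12$ ($H{\left(W \right)} = 3 \left(-4\right) = -12$)
$B{\left(n \right)} = - \frac{11}{6}$ ($B{\left(n \right)} = \frac{1 \left(-12 + 1\right)}{6} = \frac{1 \left(-11\right)}{6} = \frac{1}{6} \left(-11\right) = - \frac{11}{6}$)
$r = -13$ ($r = -8 - 5 = -13$)
$\left(-293 + 40\right) \left(\left(-189 + B{\left(-13 \right)}\right) + z{\left(r \right)}\right) = \left(-293 + 40\right) \left(\left(-189 - \frac{11}{6}\right) + \left(-13\right)^{2}\right) = - 253 \left(- \frac{1145}{6} + 169\right) = \left(-253\right) \left(- \frac{131}{6}\right) = \frac{33143}{6}$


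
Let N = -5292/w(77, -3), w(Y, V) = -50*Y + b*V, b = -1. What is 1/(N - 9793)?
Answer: -3847/37668379 ≈ -0.00010213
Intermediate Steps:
w(Y, V) = -V - 50*Y (w(Y, V) = -50*Y - V = -V - 50*Y)
N = 5292/3847 (N = -5292/(-1*(-3) - 50*77) = -5292/(3 - 3850) = -5292/(-3847) = -5292*(-1/3847) = 5292/3847 ≈ 1.3756)
1/(N - 9793) = 1/(5292/3847 - 9793) = 1/(-37668379/3847) = -3847/37668379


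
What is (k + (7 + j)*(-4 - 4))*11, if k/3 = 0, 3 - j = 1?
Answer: -792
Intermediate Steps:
j = 2 (j = 3 - 1*1 = 3 - 1 = 2)
k = 0 (k = 3*0 = 0)
(k + (7 + j)*(-4 - 4))*11 = (0 + (7 + 2)*(-4 - 4))*11 = (0 + 9*(-8))*11 = (0 - 72)*11 = -72*11 = -792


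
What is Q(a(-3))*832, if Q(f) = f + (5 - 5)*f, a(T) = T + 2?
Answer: -832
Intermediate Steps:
a(T) = 2 + T
Q(f) = f (Q(f) = f + 0*f = f + 0 = f)
Q(a(-3))*832 = (2 - 3)*832 = -1*832 = -832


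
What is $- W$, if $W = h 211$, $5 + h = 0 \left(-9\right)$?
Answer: $1055$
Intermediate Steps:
$h = -5$ ($h = -5 + 0 \left(-9\right) = -5 + 0 = -5$)
$W = -1055$ ($W = \left(-5\right) 211 = -1055$)
$- W = \left(-1\right) \left(-1055\right) = 1055$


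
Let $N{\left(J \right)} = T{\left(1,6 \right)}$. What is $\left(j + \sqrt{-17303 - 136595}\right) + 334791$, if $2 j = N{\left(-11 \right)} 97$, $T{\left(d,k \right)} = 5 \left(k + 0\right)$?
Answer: $336246 + i \sqrt{153898} \approx 3.3625 \cdot 10^{5} + 392.3 i$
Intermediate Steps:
$T{\left(d,k \right)} = 5 k$
$N{\left(J \right)} = 30$ ($N{\left(J \right)} = 5 \cdot 6 = 30$)
$j = 1455$ ($j = \frac{30 \cdot 97}{2} = \frac{1}{2} \cdot 2910 = 1455$)
$\left(j + \sqrt{-17303 - 136595}\right) + 334791 = \left(1455 + \sqrt{-17303 - 136595}\right) + 334791 = \left(1455 + \sqrt{-153898}\right) + 334791 = \left(1455 + i \sqrt{153898}\right) + 334791 = 336246 + i \sqrt{153898}$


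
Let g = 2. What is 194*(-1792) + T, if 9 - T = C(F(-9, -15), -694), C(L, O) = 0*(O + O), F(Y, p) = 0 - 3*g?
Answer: -347639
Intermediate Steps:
F(Y, p) = -6 (F(Y, p) = 0 - 3*2 = 0 - 6 = -6)
C(L, O) = 0 (C(L, O) = 0*(2*O) = 0)
T = 9 (T = 9 - 1*0 = 9 + 0 = 9)
194*(-1792) + T = 194*(-1792) + 9 = -347648 + 9 = -347639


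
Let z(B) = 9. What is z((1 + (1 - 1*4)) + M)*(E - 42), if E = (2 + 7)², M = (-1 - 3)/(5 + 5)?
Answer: 351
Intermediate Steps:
M = -⅖ (M = -4/10 = -4*⅒ = -⅖ ≈ -0.40000)
E = 81 (E = 9² = 81)
z((1 + (1 - 1*4)) + M)*(E - 42) = 9*(81 - 42) = 9*39 = 351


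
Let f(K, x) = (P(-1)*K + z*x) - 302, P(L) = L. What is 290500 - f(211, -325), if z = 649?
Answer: 501938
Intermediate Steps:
f(K, x) = -302 - K + 649*x (f(K, x) = (-K + 649*x) - 302 = -302 - K + 649*x)
290500 - f(211, -325) = 290500 - (-302 - 1*211 + 649*(-325)) = 290500 - (-302 - 211 - 210925) = 290500 - 1*(-211438) = 290500 + 211438 = 501938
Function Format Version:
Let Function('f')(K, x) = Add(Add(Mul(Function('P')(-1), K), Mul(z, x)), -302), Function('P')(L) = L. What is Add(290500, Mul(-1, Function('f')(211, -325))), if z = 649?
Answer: 501938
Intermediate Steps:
Function('f')(K, x) = Add(-302, Mul(-1, K), Mul(649, x)) (Function('f')(K, x) = Add(Add(Mul(-1, K), Mul(649, x)), -302) = Add(-302, Mul(-1, K), Mul(649, x)))
Add(290500, Mul(-1, Function('f')(211, -325))) = Add(290500, Mul(-1, Add(-302, Mul(-1, 211), Mul(649, -325)))) = Add(290500, Mul(-1, Add(-302, -211, -210925))) = Add(290500, Mul(-1, -211438)) = Add(290500, 211438) = 501938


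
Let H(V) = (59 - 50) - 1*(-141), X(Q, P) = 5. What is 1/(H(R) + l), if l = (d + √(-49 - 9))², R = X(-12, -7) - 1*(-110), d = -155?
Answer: I/(310*√58 + 24117*I) ≈ 4.1071e-5 + 4.0206e-6*I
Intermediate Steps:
R = 115 (R = 5 - 1*(-110) = 5 + 110 = 115)
H(V) = 150 (H(V) = 9 + 141 = 150)
l = (-155 + I*√58)² (l = (-155 + √(-49 - 9))² = (-155 + √(-58))² = (-155 + I*√58)² ≈ 23967.0 - 2360.9*I)
1/(H(R) + l) = 1/(150 + (155 - I*√58)²)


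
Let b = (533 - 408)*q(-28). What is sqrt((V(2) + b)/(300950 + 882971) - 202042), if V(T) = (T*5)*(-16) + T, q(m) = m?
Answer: 2*I*sqrt(73672216218185)/38191 ≈ 449.49*I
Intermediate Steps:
V(T) = -79*T (V(T) = (5*T)*(-16) + T = -80*T + T = -79*T)
b = -3500 (b = (533 - 408)*(-28) = 125*(-28) = -3500)
sqrt((V(2) + b)/(300950 + 882971) - 202042) = sqrt((-79*2 - 3500)/(300950 + 882971) - 202042) = sqrt((-158 - 3500)/1183921 - 202042) = sqrt(-3658*1/1183921 - 202042) = sqrt(-118/38191 - 202042) = sqrt(-7716186140/38191) = 2*I*sqrt(73672216218185)/38191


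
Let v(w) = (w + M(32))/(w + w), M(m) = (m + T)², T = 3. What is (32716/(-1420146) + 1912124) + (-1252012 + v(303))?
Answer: 47341677705542/71717373 ≈ 6.6011e+5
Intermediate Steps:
M(m) = (3 + m)² (M(m) = (m + 3)² = (3 + m)²)
v(w) = (1225 + w)/(2*w) (v(w) = (w + (3 + 32)²)/(w + w) = (w + 35²)/((2*w)) = (w + 1225)*(1/(2*w)) = (1225 + w)*(1/(2*w)) = (1225 + w)/(2*w))
(32716/(-1420146) + 1912124) + (-1252012 + v(303)) = (32716/(-1420146) + 1912124) + (-1252012 + (½)*(1225 + 303)/303) = (32716*(-1/1420146) + 1912124) + (-1252012 + (½)*(1/303)*1528) = (-16358/710073 + 1912124) + (-1252012 + 764/303) = 1357747608694/710073 - 379358872/303 = 47341677705542/71717373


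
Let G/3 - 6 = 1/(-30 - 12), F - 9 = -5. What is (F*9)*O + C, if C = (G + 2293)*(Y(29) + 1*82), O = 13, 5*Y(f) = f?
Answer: 14235727/70 ≈ 2.0337e+5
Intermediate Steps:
Y(f) = f/5
F = 4 (F = 9 - 5 = 4)
G = 251/14 (G = 18 + 3/(-30 - 12) = 18 + 3/(-42) = 18 + 3*(-1/42) = 18 - 1/14 = 251/14 ≈ 17.929)
C = 14202967/70 (C = (251/14 + 2293)*((1/5)*29 + 1*82) = 32353*(29/5 + 82)/14 = (32353/14)*(439/5) = 14202967/70 ≈ 2.0290e+5)
(F*9)*O + C = (4*9)*13 + 14202967/70 = 36*13 + 14202967/70 = 468 + 14202967/70 = 14235727/70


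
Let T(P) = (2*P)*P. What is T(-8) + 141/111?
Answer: 4783/37 ≈ 129.27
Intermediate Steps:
T(P) = 2*P**2
T(-8) + 141/111 = 2*(-8)**2 + 141/111 = 2*64 + 141*(1/111) = 128 + 47/37 = 4783/37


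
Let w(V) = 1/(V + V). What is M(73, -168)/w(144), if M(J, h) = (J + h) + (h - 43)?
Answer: -88128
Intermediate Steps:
w(V) = 1/(2*V)
M(J, h) = -43 + J + 2*h (M(J, h) = (J + h) + (-43 + h) = -43 + J + 2*h)
M(73, -168)/w(144) = (-43 + 73 + 2*(-168))/(((½)/144)) = (-43 + 73 - 336)/(((½)*(1/144))) = -306/1/288 = -306*288 = -88128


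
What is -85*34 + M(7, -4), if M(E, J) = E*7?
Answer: -2841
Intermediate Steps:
M(E, J) = 7*E
-85*34 + M(7, -4) = -85*34 + 7*7 = -2890 + 49 = -2841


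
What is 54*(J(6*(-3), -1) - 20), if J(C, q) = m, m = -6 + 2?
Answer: -1296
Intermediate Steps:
m = -4
J(C, q) = -4
54*(J(6*(-3), -1) - 20) = 54*(-4 - 20) = 54*(-24) = -1296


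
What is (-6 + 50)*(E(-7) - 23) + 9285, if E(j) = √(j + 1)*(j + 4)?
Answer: 8273 - 132*I*√6 ≈ 8273.0 - 323.33*I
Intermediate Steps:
E(j) = √(1 + j)*(4 + j)
(-6 + 50)*(E(-7) - 23) + 9285 = (-6 + 50)*(√(1 - 7)*(4 - 7) - 23) + 9285 = 44*(√(-6)*(-3) - 23) + 9285 = 44*((I*√6)*(-3) - 23) + 9285 = 44*(-3*I*√6 - 23) + 9285 = 44*(-23 - 3*I*√6) + 9285 = (-1012 - 132*I*√6) + 9285 = 8273 - 132*I*√6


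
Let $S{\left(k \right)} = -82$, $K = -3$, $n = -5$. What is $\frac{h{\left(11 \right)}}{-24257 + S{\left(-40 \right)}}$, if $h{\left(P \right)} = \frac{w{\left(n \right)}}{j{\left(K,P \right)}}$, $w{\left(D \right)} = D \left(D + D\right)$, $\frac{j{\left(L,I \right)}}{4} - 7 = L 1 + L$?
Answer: $- \frac{25}{48678} \approx -0.00051358$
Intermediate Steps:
$j{\left(L,I \right)} = 28 + 8 L$ ($j{\left(L,I \right)} = 28 + 4 \left(L 1 + L\right) = 28 + 4 \left(L + L\right) = 28 + 4 \cdot 2 L = 28 + 8 L$)
$w{\left(D \right)} = 2 D^{2}$ ($w{\left(D \right)} = D 2 D = 2 D^{2}$)
$h{\left(P \right)} = \frac{25}{2}$ ($h{\left(P \right)} = \frac{2 \left(-5\right)^{2}}{28 + 8 \left(-3\right)} = \frac{2 \cdot 25}{28 - 24} = \frac{50}{4} = 50 \cdot \frac{1}{4} = \frac{25}{2}$)
$\frac{h{\left(11 \right)}}{-24257 + S{\left(-40 \right)}} = \frac{1}{-24257 - 82} \cdot \frac{25}{2} = \frac{1}{-24339} \cdot \frac{25}{2} = \left(- \frac{1}{24339}\right) \frac{25}{2} = - \frac{25}{48678}$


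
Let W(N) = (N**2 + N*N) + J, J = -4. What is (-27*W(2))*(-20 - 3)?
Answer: 2484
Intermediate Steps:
W(N) = -4 + 2*N**2 (W(N) = (N**2 + N*N) - 4 = (N**2 + N**2) - 4 = 2*N**2 - 4 = -4 + 2*N**2)
(-27*W(2))*(-20 - 3) = (-27*(-4 + 2*2**2))*(-20 - 3) = -27*(-4 + 2*4)*(-23) = -27*(-4 + 8)*(-23) = -27*4*(-23) = -108*(-23) = 2484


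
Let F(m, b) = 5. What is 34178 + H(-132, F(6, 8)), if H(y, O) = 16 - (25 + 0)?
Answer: 34169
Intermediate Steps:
H(y, O) = -9 (H(y, O) = 16 - 1*25 = 16 - 25 = -9)
34178 + H(-132, F(6, 8)) = 34178 - 9 = 34169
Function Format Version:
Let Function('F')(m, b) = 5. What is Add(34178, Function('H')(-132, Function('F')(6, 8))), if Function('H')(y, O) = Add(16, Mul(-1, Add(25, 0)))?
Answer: 34169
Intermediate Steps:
Function('H')(y, O) = -9 (Function('H')(y, O) = Add(16, Mul(-1, 25)) = Add(16, -25) = -9)
Add(34178, Function('H')(-132, Function('F')(6, 8))) = Add(34178, -9) = 34169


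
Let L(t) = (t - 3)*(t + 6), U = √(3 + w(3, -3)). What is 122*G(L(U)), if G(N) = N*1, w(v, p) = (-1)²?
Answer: -976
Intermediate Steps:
w(v, p) = 1
U = 2 (U = √(3 + 1) = √4 = 2)
L(t) = (-3 + t)*(6 + t)
G(N) = N
122*G(L(U)) = 122*(-18 + 2² + 3*2) = 122*(-18 + 4 + 6) = 122*(-8) = -976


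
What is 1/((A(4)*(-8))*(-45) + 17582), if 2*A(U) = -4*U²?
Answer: 1/6062 ≈ 0.00016496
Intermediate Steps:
A(U) = -2*U² (A(U) = (-4*U²)/2 = -2*U²)
1/((A(4)*(-8))*(-45) + 17582) = 1/((-2*4²*(-8))*(-45) + 17582) = 1/((-2*16*(-8))*(-45) + 17582) = 1/(-32*(-8)*(-45) + 17582) = 1/(256*(-45) + 17582) = 1/(-11520 + 17582) = 1/6062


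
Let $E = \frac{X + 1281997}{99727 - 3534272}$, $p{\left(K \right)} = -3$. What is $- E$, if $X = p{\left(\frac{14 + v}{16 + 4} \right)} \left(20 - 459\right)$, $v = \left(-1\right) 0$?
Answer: $\frac{1283314}{3434545} \approx 0.37365$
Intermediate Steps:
$v = 0$
$X = 1317$ ($X = - 3 \left(20 - 459\right) = \left(-3\right) \left(-439\right) = 1317$)
$E = - \frac{1283314}{3434545}$ ($E = \frac{1317 + 1281997}{99727 - 3534272} = \frac{1283314}{-3434545} = 1283314 \left(- \frac{1}{3434545}\right) = - \frac{1283314}{3434545} \approx -0.37365$)
$- E = \left(-1\right) \left(- \frac{1283314}{3434545}\right) = \frac{1283314}{3434545}$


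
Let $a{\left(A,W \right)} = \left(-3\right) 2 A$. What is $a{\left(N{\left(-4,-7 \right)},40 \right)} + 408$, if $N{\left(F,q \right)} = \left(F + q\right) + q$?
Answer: $516$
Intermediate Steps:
$N{\left(F,q \right)} = F + 2 q$
$a{\left(A,W \right)} = - 6 A$
$a{\left(N{\left(-4,-7 \right)},40 \right)} + 408 = - 6 \left(-4 + 2 \left(-7\right)\right) + 408 = - 6 \left(-4 - 14\right) + 408 = \left(-6\right) \left(-18\right) + 408 = 108 + 408 = 516$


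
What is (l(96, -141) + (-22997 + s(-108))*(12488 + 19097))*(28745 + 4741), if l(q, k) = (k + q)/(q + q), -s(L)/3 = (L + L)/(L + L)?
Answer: -778434308411145/32 ≈ -2.4326e+13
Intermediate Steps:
s(L) = -3 (s(L) = -3*(L + L)/(L + L) = -3*2*L/(2*L) = -3*2*L*1/(2*L) = -3*1 = -3)
l(q, k) = (k + q)/(2*q) (l(q, k) = (k + q)/((2*q)) = (k + q)*(1/(2*q)) = (k + q)/(2*q))
(l(96, -141) + (-22997 + s(-108))*(12488 + 19097))*(28745 + 4741) = ((½)*(-141 + 96)/96 + (-22997 - 3)*(12488 + 19097))*(28745 + 4741) = ((½)*(1/96)*(-45) - 23000*31585)*33486 = (-15/64 - 726455000)*33486 = -46493120015/64*33486 = -778434308411145/32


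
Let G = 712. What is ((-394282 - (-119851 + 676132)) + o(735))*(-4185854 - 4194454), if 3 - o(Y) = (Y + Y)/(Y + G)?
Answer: 11526793442431320/1447 ≈ 7.9660e+12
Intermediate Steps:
o(Y) = 3 - 2*Y/(712 + Y) (o(Y) = 3 - (Y + Y)/(Y + 712) = 3 - 2*Y/(712 + Y))
((-394282 - (-119851 + 676132)) + o(735))*(-4185854 - 4194454) = ((-394282 - (-119851 + 676132)) + (2136 + 735)/(712 + 735))*(-4185854 - 4194454) = ((-394282 - 1*556281) + 2871/1447)*(-8380308) = ((-394282 - 556281) + (1/1447)*2871)*(-8380308) = (-950563 + 2871/1447)*(-8380308) = -1375461790/1447*(-8380308) = 11526793442431320/1447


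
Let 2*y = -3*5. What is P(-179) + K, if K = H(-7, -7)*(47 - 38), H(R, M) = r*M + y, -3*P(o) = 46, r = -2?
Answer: 259/6 ≈ 43.167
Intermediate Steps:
P(o) = -46/3 (P(o) = -1/3*46 = -46/3)
y = -15/2 (y = (-3*5)/2 = (1/2)*(-15) = -15/2 ≈ -7.5000)
H(R, M) = -15/2 - 2*M (H(R, M) = -2*M - 15/2 = -15/2 - 2*M)
K = 117/2 (K = (-15/2 - 2*(-7))*(47 - 38) = (-15/2 + 14)*9 = (13/2)*9 = 117/2 ≈ 58.500)
P(-179) + K = -46/3 + 117/2 = 259/6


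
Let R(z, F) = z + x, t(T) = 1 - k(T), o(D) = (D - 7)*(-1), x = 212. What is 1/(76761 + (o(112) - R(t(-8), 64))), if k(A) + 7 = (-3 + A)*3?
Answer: 1/76403 ≈ 1.3088e-5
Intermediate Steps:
k(A) = -16 + 3*A (k(A) = -7 + (-3 + A)*3 = -7 + (-9 + 3*A) = -16 + 3*A)
o(D) = 7 - D (o(D) = (-7 + D)*(-1) = 7 - D)
t(T) = 17 - 3*T (t(T) = 1 - (-16 + 3*T) = 1 + (16 - 3*T) = 17 - 3*T)
R(z, F) = 212 + z (R(z, F) = z + 212 = 212 + z)
1/(76761 + (o(112) - R(t(-8), 64))) = 1/(76761 + ((7 - 1*112) - (212 + (17 - 3*(-8))))) = 1/(76761 + ((7 - 112) - (212 + (17 + 24)))) = 1/(76761 + (-105 - (212 + 41))) = 1/(76761 + (-105 - 1*253)) = 1/(76761 + (-105 - 253)) = 1/(76761 - 358) = 1/76403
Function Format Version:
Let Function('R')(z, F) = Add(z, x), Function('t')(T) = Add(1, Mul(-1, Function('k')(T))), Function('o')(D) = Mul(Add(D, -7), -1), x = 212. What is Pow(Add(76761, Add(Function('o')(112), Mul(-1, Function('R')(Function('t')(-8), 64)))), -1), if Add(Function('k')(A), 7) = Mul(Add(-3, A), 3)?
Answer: Rational(1, 76403) ≈ 1.3088e-5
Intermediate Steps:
Function('k')(A) = Add(-16, Mul(3, A)) (Function('k')(A) = Add(-7, Mul(Add(-3, A), 3)) = Add(-7, Add(-9, Mul(3, A))) = Add(-16, Mul(3, A)))
Function('o')(D) = Add(7, Mul(-1, D)) (Function('o')(D) = Mul(Add(-7, D), -1) = Add(7, Mul(-1, D)))
Function('t')(T) = Add(17, Mul(-3, T)) (Function('t')(T) = Add(1, Mul(-1, Add(-16, Mul(3, T)))) = Add(1, Add(16, Mul(-3, T))) = Add(17, Mul(-3, T)))
Function('R')(z, F) = Add(212, z) (Function('R')(z, F) = Add(z, 212) = Add(212, z))
Pow(Add(76761, Add(Function('o')(112), Mul(-1, Function('R')(Function('t')(-8), 64)))), -1) = Pow(Add(76761, Add(Add(7, Mul(-1, 112)), Mul(-1, Add(212, Add(17, Mul(-3, -8)))))), -1) = Pow(Add(76761, Add(Add(7, -112), Mul(-1, Add(212, Add(17, 24))))), -1) = Pow(Add(76761, Add(-105, Mul(-1, Add(212, 41)))), -1) = Pow(Add(76761, Add(-105, Mul(-1, 253))), -1) = Pow(Add(76761, Add(-105, -253)), -1) = Pow(Add(76761, -358), -1) = Pow(76403, -1) = Rational(1, 76403)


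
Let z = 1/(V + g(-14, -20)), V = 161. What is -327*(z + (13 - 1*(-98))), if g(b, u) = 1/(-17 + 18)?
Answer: -1960147/54 ≈ -36299.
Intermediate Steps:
g(b, u) = 1 (g(b, u) = 1/1 = 1)
z = 1/162 (z = 1/(161 + 1) = 1/162 ≈ 0.0061728)
-327*(z + (13 - 1*(-98))) = -327*(1/162 + (13 - 1*(-98))) = -327*(1/162 + (13 + 98)) = -327*(1/162 + 111) = -327*17983/162 = -1960147/54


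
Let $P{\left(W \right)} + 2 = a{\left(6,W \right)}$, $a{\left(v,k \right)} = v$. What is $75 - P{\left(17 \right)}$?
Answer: $71$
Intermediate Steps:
$P{\left(W \right)} = 4$ ($P{\left(W \right)} = -2 + 6 = 4$)
$75 - P{\left(17 \right)} = 75 - 4 = 71$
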